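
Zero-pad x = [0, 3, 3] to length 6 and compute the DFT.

Original 3-point DFT: [6, -3, -3]
Zero-padded 6-point DFT provides frequency interpolation.

DFT_6([x, 0, ...]) = [6, -5.1962i, -3, 0, -3, 5.1962i]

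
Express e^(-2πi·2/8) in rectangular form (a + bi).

ω_8^2 = e^(-2πi·2/8)
= cos(-2π·2/8) + i·sin(-2π·2/8)
= cos(-4π/8) + i·sin(-4π/8)

ω_8^2 = cos(-4π/8) + i·sin(-4π/8) = -1i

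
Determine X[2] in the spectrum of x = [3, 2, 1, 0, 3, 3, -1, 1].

X[2] = Σ(n=0 to 7) x[n] · ω_8^(2n) where ω_8 = e^(-2πi/8)
= (3)·ω_8^0 + (2)·ω_8^2 + (1)·ω_8^4 + (0)·ω_8^6 + (3)·ω_8^8 + (3)·ω_8^10 + (-1)·ω_8^12 + (1)·ω_8^14

X[2] = 6-4i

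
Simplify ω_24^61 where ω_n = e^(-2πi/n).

Since ω_24^24 = 1, powers reduce modulo 24.
61 mod 24 = 13
So ω_24^61 = ω_24^13 = e^(-2πi·13/24)

ω_24^61 = ω_24^13 = -0.9659+0.2588i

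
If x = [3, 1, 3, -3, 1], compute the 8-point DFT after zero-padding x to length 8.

Original 5-point DFT: [5, 3.6180-3.5267i, 1.3820+5.7063i, 1.3820-5.7063i, 3.6180+3.5267i]
Zero-padded 8-point DFT provides frequency interpolation.

DFT_8([x, 0, ...]) = [5, 4.8284-1.5858i, 1-4i, -0.8284+4.4142i, 9, -0.8284-4.4142i, 1+4i, 4.8284+1.5858i]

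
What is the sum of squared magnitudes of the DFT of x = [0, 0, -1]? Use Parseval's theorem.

Parseval: Σ|x[n]|² = (1/N)Σ|X[k]|², so Σ|X[k]|² = N·Σ|x[n]|² = 3·1.0000

Σ|X[k]|² = N·Σ|x[n]|² = 3·1.0000 = 3.0000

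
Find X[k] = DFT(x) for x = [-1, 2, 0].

X[k] = Σ(n=0 to 2) x[n] · ω_3^(nk)
where ω_3 = e^(-2πi/3)

Computing each X[k]:
X[0] = 1
X[1] = -2.0000-1.7321i
X[2] = -2.0000+1.7321i

X = [1, -2.0000-1.7321i, -2.0000+1.7321i]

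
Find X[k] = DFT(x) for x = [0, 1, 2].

X[k] = Σ(n=0 to 2) x[n] · ω_3^(nk)
where ω_3 = e^(-2πi/3)

Computing each X[k]:
X[0] = 3
X[1] = -1.5000+0.8660i
X[2] = -1.5000-0.8660i

X = [3, -1.5000+0.8660i, -1.5000-0.8660i]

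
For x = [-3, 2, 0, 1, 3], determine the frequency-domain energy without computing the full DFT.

Parseval: Σ|x[n]|² = (1/N)Σ|X[k]|², so Σ|X[k]|² = N·Σ|x[n]|² = 5·23.0000

Σ|X[k]|² = N·Σ|x[n]|² = 5·23.0000 = 115.0000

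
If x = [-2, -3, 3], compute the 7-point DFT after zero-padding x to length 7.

Original 3-point DFT: [-2, -2.0000+5.1962i, -2.0000-5.1962i]
Zero-padded 7-point DFT provides frequency interpolation.

DFT_7([x, 0, ...]) = [-2, -4.5380-0.5793i, -4.0353+4.2264i, 2.5734+3.6471i, 2.5734-3.6471i, -4.0353-4.2264i, -4.5380+0.5793i]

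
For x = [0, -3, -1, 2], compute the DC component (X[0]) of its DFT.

X[0] = Σ(n=0 to 3) x[n] · ω_4^0 = Σ x[n]
= (0) + (-3) + (-1) + (2)

X[0] = -2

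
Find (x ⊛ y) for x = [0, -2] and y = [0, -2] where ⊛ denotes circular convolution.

(x ⊛ y)[n] = Σ(m=0 to 1) x[m] · y[(n-m) mod 2]

Computing each output sample:
(x ⊛ y)[0] = 4
(x ⊛ y)[1] = 0

x ⊛ y = [4, 0]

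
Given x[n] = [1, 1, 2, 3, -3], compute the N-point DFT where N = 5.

X[k] = Σ(n=0 to 4) x[n] · ω_5^(nk)
where ω_5 = e^(-2πi/5)

Computing each X[k]:
X[0] = 4
X[1] = -3.6631-3.2164i
X[2] = 4.1631-3.3022i
X[3] = 4.1631+3.3022i
X[4] = -3.6631+3.2164i

X = [4, -3.6631-3.2164i, 4.1631-3.3022i, 4.1631+3.3022i, -3.6631+3.2164i]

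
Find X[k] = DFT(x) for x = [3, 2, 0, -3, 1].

X[k] = Σ(n=0 to 4) x[n] · ω_5^(nk)
where ω_5 = e^(-2πi/5)

Computing each X[k]:
X[0] = 3
X[1] = 6.3541-2.7144i
X[2] = -0.3541+2.2654i
X[3] = -0.3541-2.2654i
X[4] = 6.3541+2.7144i

X = [3, 6.3541-2.7144i, -0.3541+2.2654i, -0.3541-2.2654i, 6.3541+2.7144i]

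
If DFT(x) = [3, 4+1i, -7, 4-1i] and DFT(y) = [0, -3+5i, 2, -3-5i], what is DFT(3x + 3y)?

By linearity: DFT(3x + 3y) = 3·DFT(x) + 3·DFT(y)
= 3·[3, 4+1i, -7, 4-1i] + 3·[0, -3+5i, 2, -3-5i]

Computing element-wise:
Z[0] = 3·(3) + 3·(0) = 9
Z[1] = 3·(4+1i) + 3·(-3+5i) = 3+18i
Z[2] = 3·(-7) + 3·(2) = -15
Z[3] = 3·(4-1i) + 3·(-3-5i) = 3-18i

DFT(3x + 3y) = 3·X + 3·Y = [9, 3+18i, -15, 3-18i]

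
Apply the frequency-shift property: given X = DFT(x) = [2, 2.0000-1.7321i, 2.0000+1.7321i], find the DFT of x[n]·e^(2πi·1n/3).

Modulation property: DFT(ω_3^(-1n)·x[n]) = X[(k-1) mod 3], so circularly shift X by 1 positions.

X[k-1] = [2.0000+1.7321i, 2, 2.0000-1.7321i]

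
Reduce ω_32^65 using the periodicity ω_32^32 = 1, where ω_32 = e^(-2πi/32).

Since ω_32^32 = 1, powers reduce modulo 32.
65 mod 32 = 1
So ω_32^65 = ω_32^1 = e^(-2πi·1/32)

ω_32^65 = ω_32^1 = 0.9808-0.1951i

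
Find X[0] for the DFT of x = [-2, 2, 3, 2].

X[0] = Σ(n=0 to 3) x[n] · ω_4^0 = Σ x[n]
= (-2) + (2) + (3) + (2)

X[0] = 5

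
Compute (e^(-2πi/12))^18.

Since ω_12^12 = 1, powers reduce modulo 12.
18 mod 12 = 6
So ω_12^18 = ω_12^6 = e^(-2πi·6/12)

ω_12^18 = ω_12^6 = -1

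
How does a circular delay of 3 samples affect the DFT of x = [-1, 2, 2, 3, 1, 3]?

Time shift by 3: X_shifted[k] = ω_6^(3k) · X[k]
Shifted x = [3, 1, 3, -1, 2, 2]

DFT(x[n-3]) = [10, 3, -2.0000+1.7321i, 6, -2.0000-1.7321i, 3]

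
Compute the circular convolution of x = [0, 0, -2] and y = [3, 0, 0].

(x ⊛ y)[n] = Σ(m=0 to 2) x[m] · y[(n-m) mod 3]

Computing each output sample:
(x ⊛ y)[0] = 0
(x ⊛ y)[1] = 0
(x ⊛ y)[2] = -6

x ⊛ y = [0, 0, -6]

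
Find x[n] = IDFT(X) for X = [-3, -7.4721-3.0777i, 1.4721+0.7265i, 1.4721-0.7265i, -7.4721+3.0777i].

x[n] = (1/5) Σ(k=0 to 4) X[k] · e^(2πikn/5)

Computing each x[n]:
x[0] = -3
x[1] = -1
x[2] = 3
x[3] = 1
x[4] = -3

x = [-3, -1, 3, 1, -3]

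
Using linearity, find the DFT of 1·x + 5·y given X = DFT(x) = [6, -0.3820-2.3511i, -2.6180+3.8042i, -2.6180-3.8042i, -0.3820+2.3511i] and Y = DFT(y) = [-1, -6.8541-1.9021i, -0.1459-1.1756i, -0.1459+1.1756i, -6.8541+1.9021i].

By linearity: DFT(1x + 5y) = 1·DFT(x) + 5·DFT(y)
= 1·[6, -0.3820-2.3511i, -2.6180+3.8042i, -2.6180-3.8042i, -0.3820+2.3511i] + 5·[-1, -6.8541-1.9021i, -0.1459-1.1756i, -0.1459+1.1756i, -6.8541+1.9021i]

Computing element-wise:
Z[0] = 1·(6) + 5·(-1) = 1
Z[1] = 1·(-0.3820-2.3511i) + 5·(-6.8541-1.9021i) = -34.6525-11.8616i
Z[2] = 1·(-2.6180+3.8042i) + 5·(-0.1459-1.1756i) = -3.3475-2.0738i
Z[3] = 1·(-2.6180-3.8042i) + 5·(-0.1459+1.1756i) = -3.3475+2.0738i
Z[4] = 1·(-0.3820+2.3511i) + 5·(-6.8541+1.9021i) = -34.6525+11.8616i

DFT(1x + 5y) = 1·X + 5·Y = [1, -34.6525-11.8616i, -3.3475-2.0738i, -3.3475+2.0738i, -34.6525+11.8616i]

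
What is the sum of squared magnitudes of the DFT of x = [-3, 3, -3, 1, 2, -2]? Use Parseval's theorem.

Parseval: Σ|x[n]|² = (1/N)Σ|X[k]|², so Σ|X[k]|² = N·Σ|x[n]|² = 6·36.0000

Σ|X[k]|² = N·Σ|x[n]|² = 6·36.0000 = 216.0000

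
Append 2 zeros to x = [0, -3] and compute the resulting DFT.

Original 2-point DFT: [-3, 3]
Zero-padded 4-point DFT provides frequency interpolation.

DFT_4([x, 0, ...]) = [-3, 3i, 3, -3i]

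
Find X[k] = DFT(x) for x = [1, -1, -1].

X[k] = Σ(n=0 to 2) x[n] · ω_3^(nk)
where ω_3 = e^(-2πi/3)

Computing each X[k]:
X[0] = -1
X[1] = 2
X[2] = 2

X = [-1, 2, 2]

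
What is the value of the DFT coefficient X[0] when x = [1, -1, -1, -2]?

X[0] = Σ(n=0 to 3) x[n] · ω_4^0 = Σ x[n]
= (1) + (-1) + (-1) + (-2)

X[0] = -3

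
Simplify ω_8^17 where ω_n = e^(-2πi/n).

Since ω_8^8 = 1, powers reduce modulo 8.
17 mod 8 = 1
So ω_8^17 = ω_8^1 = e^(-2πi·1/8)

ω_8^17 = ω_8^1 = 0.7071-0.7071i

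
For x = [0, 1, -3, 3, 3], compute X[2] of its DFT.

X[2] = Σ(n=0 to 4) x[n] · ω_5^(2n) where ω_5 = e^(-2πi/5)
= (0)·ω_5^0 + (1)·ω_5^2 + (-3)·ω_5^4 + (3)·ω_5^6 + (3)·ω_5^8

X[2] = -3.2361-4.5308i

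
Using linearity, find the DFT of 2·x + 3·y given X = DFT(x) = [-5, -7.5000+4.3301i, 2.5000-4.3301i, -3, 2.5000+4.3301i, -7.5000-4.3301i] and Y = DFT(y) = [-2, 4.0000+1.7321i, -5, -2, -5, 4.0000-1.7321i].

By linearity: DFT(2x + 3y) = 2·DFT(x) + 3·DFT(y)
= 2·[-5, -7.5000+4.3301i, 2.5000-4.3301i, -3, 2.5000+4.3301i, -7.5000-4.3301i] + 3·[-2, 4.0000+1.7321i, -5, -2, -5, 4.0000-1.7321i]

Computing element-wise:
Z[0] = 2·(-5) + 3·(-2) = -16
Z[1] = 2·(-7.5000+4.3301i) + 3·(4.0000+1.7321i) = -3.0000+13.8565i
Z[2] = 2·(2.5000-4.3301i) + 3·(-5) = -10.0000-8.6602i
Z[3] = 2·(-3) + 3·(-2) = -12
Z[4] = 2·(2.5000+4.3301i) + 3·(-5) = -10.0000+8.6602i
Z[5] = 2·(-7.5000-4.3301i) + 3·(4.0000-1.7321i) = -3.0000-13.8565i

DFT(2x + 3y) = 2·X + 3·Y = [-16, -3.0000+13.8565i, -10.0000-8.6602i, -12, -10.0000+8.6602i, -3.0000-13.8565i]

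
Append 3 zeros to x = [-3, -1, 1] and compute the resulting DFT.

Original 3-point DFT: [-3, -3.0000+1.7321i, -3.0000-1.7321i]
Zero-padded 6-point DFT provides frequency interpolation.

DFT_6([x, 0, ...]) = [-3, -4, -3.0000+1.7321i, -1, -3.0000-1.7321i, -4]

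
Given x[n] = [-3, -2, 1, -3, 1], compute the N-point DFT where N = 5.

X[k] = Σ(n=0 to 4) x[n] · ω_5^(nk)
where ω_5 = e^(-2πi/5)

Computing each X[k]:
X[0] = -6
X[1] = -1.6910+0.5020i
X[2] = -2.8090+5.5676i
X[3] = -2.8090-5.5676i
X[4] = -1.6910-0.5020i

X = [-6, -1.6910+0.5020i, -2.8090+5.5676i, -2.8090-5.5676i, -1.6910-0.5020i]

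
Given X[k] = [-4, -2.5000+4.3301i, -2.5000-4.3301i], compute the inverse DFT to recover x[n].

x[n] = (1/3) Σ(k=0 to 2) X[k] · e^(2πikn/3)

Computing each x[n]:
x[0] = -3
x[1] = -3
x[2] = 2

x = [-3, -3, 2]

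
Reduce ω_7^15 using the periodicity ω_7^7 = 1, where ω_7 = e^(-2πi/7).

Since ω_7^7 = 1, powers reduce modulo 7.
15 mod 7 = 1
So ω_7^15 = ω_7^1 = e^(-2πi·1/7)

ω_7^15 = ω_7^1 = 0.6235-0.7818i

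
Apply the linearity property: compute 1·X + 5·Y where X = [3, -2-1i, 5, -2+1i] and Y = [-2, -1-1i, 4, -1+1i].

By linearity: DFT(1x + 5y) = 1·DFT(x) + 5·DFT(y)
= 1·[3, -2-1i, 5, -2+1i] + 5·[-2, -1-1i, 4, -1+1i]

Computing element-wise:
Z[0] = 1·(3) + 5·(-2) = -7
Z[1] = 1·(-2-1i) + 5·(-1-1i) = -7-6i
Z[2] = 1·(5) + 5·(4) = 25
Z[3] = 1·(-2+1i) + 5·(-1+1i) = -7+6i

DFT(1x + 5y) = 1·X + 5·Y = [-7, -7-6i, 25, -7+6i]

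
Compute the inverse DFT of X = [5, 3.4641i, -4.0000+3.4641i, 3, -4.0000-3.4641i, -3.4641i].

x[n] = (1/6) Σ(k=0 to 5) X[k] · e^(2πikn/6)

Computing each x[n]:
x[0] = 0
x[1] = -1
x[2] = 2
x[3] = -1
x[4] = 2
x[5] = 3

x = [0, -1, 2, -1, 2, 3]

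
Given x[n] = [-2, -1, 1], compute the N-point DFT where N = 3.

X[k] = Σ(n=0 to 2) x[n] · ω_3^(nk)
where ω_3 = e^(-2πi/3)

Computing each X[k]:
X[0] = -2
X[1] = -2.0000+1.7321i
X[2] = -2.0000-1.7321i

X = [-2, -2.0000+1.7321i, -2.0000-1.7321i]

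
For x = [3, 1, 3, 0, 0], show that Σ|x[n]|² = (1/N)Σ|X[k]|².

Time domain:
Σ|x[n]|² = |3|² + |1|² + |3|² + |0|² + |0|² = 19.0000

Frequency domain:
(1/5)Σ|X[k]|² = (1/5)(|7|² + |0.8820-2.7144i|² + |3.1180+2.2654i|² + |3.1180-2.2654i|² + |0.8820+2.7144i|²) = (1/5)·95.0000 = 19.0000

Both sides agree, confirming Parseval's theorem.

Σ|x[n]|² = (1/N)Σ|X[k]|² = 19.0000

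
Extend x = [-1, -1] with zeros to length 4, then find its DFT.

Original 2-point DFT: [-2, 0]
Zero-padded 4-point DFT provides frequency interpolation.

DFT_4([x, 0, ...]) = [-2, -1+1i, 0, -1-1i]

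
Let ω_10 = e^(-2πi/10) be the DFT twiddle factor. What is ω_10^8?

ω_10^8 = e^(-2πi·8/10)
= cos(-2π·8/10) + i·sin(-2π·8/10)
= cos(-16π/10) + i·sin(-16π/10)

ω_10^8 = cos(-16π/10) + i·sin(-16π/10) = 0.3090+0.9511i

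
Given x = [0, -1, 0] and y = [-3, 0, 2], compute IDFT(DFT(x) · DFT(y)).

(x ⊛ y)[n] = Σ(m=0 to 2) x[m] · y[(n-m) mod 3]

Computing each output sample:
(x ⊛ y)[0] = -2
(x ⊛ y)[1] = 3
(x ⊛ y)[2] = 0

x ⊛ y = [-2, 3, 0]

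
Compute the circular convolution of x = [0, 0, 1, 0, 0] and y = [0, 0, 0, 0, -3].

(x ⊛ y)[n] = Σ(m=0 to 4) x[m] · y[(n-m) mod 5]

Computing each output sample:
(x ⊛ y)[0] = 0
(x ⊛ y)[1] = -3
(x ⊛ y)[2] = 0
(x ⊛ y)[3] = 0
(x ⊛ y)[4] = 0

x ⊛ y = [0, -3, 0, 0, 0]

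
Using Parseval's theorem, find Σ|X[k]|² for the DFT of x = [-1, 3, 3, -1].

Parseval: Σ|x[n]|² = (1/N)Σ|X[k]|², so Σ|X[k]|² = N·Σ|x[n]|² = 4·20.0000

Σ|X[k]|² = N·Σ|x[n]|² = 4·20.0000 = 80.0000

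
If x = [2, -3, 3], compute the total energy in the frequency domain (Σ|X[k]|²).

Parseval: Σ|x[n]|² = (1/N)Σ|X[k]|², so Σ|X[k]|² = N·Σ|x[n]|² = 3·22.0000

Σ|X[k]|² = N·Σ|x[n]|² = 3·22.0000 = 66.0000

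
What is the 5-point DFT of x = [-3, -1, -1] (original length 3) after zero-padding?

Original 3-point DFT: [-5, -2, -2]
Zero-padded 5-point DFT provides frequency interpolation.

DFT_5([x, 0, ...]) = [-5, -2.5000+1.5388i, -2.5000-0.3633i, -2.5000+0.3633i, -2.5000-1.5388i]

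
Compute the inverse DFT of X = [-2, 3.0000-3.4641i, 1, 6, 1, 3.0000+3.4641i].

x[n] = (1/6) Σ(k=0 to 5) X[k] · e^(2πikn/6)

Computing each x[n]:
x[0] = 2
x[1] = 0
x[2] = 1
x[3] = -2
x[4] = -1
x[5] = -2

x = [2, 0, 1, -2, -1, -2]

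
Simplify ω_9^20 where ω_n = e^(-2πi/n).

Since ω_9^9 = 1, powers reduce modulo 9.
20 mod 9 = 2
So ω_9^20 = ω_9^2 = e^(-2πi·2/9)

ω_9^20 = ω_9^2 = 0.1736-0.9848i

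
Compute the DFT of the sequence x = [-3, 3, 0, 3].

X[k] = Σ(n=0 to 3) x[n] · ω_4^(nk)
where ω_4 = e^(-2πi/4)

Computing each X[k]:
X[0] = 3
X[1] = -3
X[2] = -9
X[3] = -3

X = [3, -3, -9, -3]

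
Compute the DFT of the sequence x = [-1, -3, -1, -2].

X[k] = Σ(n=0 to 3) x[n] · ω_4^(nk)
where ω_4 = e^(-2πi/4)

Computing each X[k]:
X[0] = -7
X[1] = 1i
X[2] = 3
X[3] = -1i

X = [-7, 1i, 3, -1i]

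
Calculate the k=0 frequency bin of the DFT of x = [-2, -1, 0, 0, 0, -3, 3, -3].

X[0] = Σ(n=0 to 7) x[n] · ω_8^0 = Σ x[n]
= (-2) + (-1) + (0) + (0) + (0) + (-3) + (3) + (-3)

X[0] = -6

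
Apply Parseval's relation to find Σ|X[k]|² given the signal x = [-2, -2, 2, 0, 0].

Parseval: Σ|x[n]|² = (1/N)Σ|X[k]|², so Σ|X[k]|² = N·Σ|x[n]|² = 5·12.0000

Σ|X[k]|² = N·Σ|x[n]|² = 5·12.0000 = 60.0000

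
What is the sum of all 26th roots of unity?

Sum of all nth roots of unity equals 0 for n > 1 (geometric series with r ≠ 1).

0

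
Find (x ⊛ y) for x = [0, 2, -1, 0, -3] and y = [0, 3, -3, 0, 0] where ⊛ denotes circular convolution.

(x ⊛ y)[n] = Σ(m=0 to 4) x[m] · y[(n-m) mod 5]

Computing each output sample:
(x ⊛ y)[0] = -9
(x ⊛ y)[1] = 9
(x ⊛ y)[2] = 6
(x ⊛ y)[3] = -9
(x ⊛ y)[4] = 3

x ⊛ y = [-9, 9, 6, -9, 3]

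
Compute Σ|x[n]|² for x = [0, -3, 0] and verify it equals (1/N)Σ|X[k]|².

Time domain:
Σ|x[n]|² = |0|² + |-3|² + |0|² = 9.0000

Frequency domain:
(1/3)Σ|X[k]|² = (1/3)(|-3|² + |1.5000+2.5981i|² + |1.5000-2.5981i|²) = (1/3)·27.0000 = 9.0000

Both sides agree, confirming Parseval's theorem.

Σ|x[n]|² = (1/N)Σ|X[k]|² = 9.0000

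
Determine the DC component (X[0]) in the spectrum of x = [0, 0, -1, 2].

X[0] = Σ(n=0 to 3) x[n] · ω_4^0 = Σ x[n]
= (0) + (0) + (-1) + (2)

X[0] = 1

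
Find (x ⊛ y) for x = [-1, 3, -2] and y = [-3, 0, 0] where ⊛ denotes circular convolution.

(x ⊛ y)[n] = Σ(m=0 to 2) x[m] · y[(n-m) mod 3]

Computing each output sample:
(x ⊛ y)[0] = 3
(x ⊛ y)[1] = -9
(x ⊛ y)[2] = 6

x ⊛ y = [3, -9, 6]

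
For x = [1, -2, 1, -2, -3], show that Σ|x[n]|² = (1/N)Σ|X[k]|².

Time domain:
Σ|x[n]|² = |1|² + |-2|² + |1|² + |-2|² + |-3|² = 19.0000

Frequency domain:
(1/5)Σ|X[k]|² = (1/5)(|-5|² + |0.2639-2.7144i|² + |4.7361+2.2654i|² + |4.7361-2.2654i|² + |0.2639+2.7144i|²) = (1/5)·95.0000 = 19.0000

Both sides agree, confirming Parseval's theorem.

Σ|x[n]|² = (1/N)Σ|X[k]|² = 19.0000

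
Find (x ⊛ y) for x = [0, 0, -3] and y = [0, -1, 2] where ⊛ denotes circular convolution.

(x ⊛ y)[n] = Σ(m=0 to 2) x[m] · y[(n-m) mod 3]

Computing each output sample:
(x ⊛ y)[0] = 3
(x ⊛ y)[1] = -6
(x ⊛ y)[2] = 0

x ⊛ y = [3, -6, 0]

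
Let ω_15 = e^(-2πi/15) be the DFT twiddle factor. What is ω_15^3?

ω_15^3 = e^(-2πi·3/15)
= cos(-2π·3/15) + i·sin(-2π·3/15)
= cos(-6π/15) + i·sin(-6π/15)

ω_15^3 = cos(-6π/15) + i·sin(-6π/15) = 0.3090-0.9511i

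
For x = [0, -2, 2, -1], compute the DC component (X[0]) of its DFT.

X[0] = Σ(n=0 to 3) x[n] · ω_4^0 = Σ x[n]
= (0) + (-2) + (2) + (-1)

X[0] = -1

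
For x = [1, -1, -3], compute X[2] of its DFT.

X[2] = Σ(n=0 to 2) x[n] · ω_3^(2n) where ω_3 = e^(-2πi/3)
= (1)·ω_3^0 + (-1)·ω_3^2 + (-3)·ω_3^4

X[2] = 3.0000+1.7321i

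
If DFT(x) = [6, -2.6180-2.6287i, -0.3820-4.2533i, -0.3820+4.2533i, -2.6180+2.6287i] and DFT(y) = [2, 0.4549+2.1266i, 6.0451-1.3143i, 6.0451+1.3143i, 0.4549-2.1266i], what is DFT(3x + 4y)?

By linearity: DFT(3x + 4y) = 3·DFT(x) + 4·DFT(y)
= 3·[6, -2.6180-2.6287i, -0.3820-4.2533i, -0.3820+4.2533i, -2.6180+2.6287i] + 4·[2, 0.4549+2.1266i, 6.0451-1.3143i, 6.0451+1.3143i, 0.4549-2.1266i]

Computing element-wise:
Z[0] = 3·(6) + 4·(2) = 26
Z[1] = 3·(-2.6180-2.6287i) + 4·(0.4549+2.1266i) = -6.0344+0.6203i
Z[2] = 3·(-0.3820-4.2533i) + 4·(6.0451-1.3143i) = 23.0344-18.0171i
Z[3] = 3·(-0.3820+4.2533i) + 4·(6.0451+1.3143i) = 23.0344+18.0171i
Z[4] = 3·(-2.6180+2.6287i) + 4·(0.4549-2.1266i) = -6.0344-0.6203i

DFT(3x + 4y) = 3·X + 4·Y = [26, -6.0344+0.6203i, 23.0344-18.0171i, 23.0344+18.0171i, -6.0344-0.6203i]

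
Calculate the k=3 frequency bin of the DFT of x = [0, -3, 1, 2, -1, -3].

X[3] = Σ(n=0 to 5) x[n] · ω_6^(3n) where ω_6 = e^(-2πi/6)
= (0)·ω_6^0 + (-3)·ω_6^3 + (1)·ω_6^6 + (2)·ω_6^9 + (-1)·ω_6^12 + (-3)·ω_6^15

X[3] = 4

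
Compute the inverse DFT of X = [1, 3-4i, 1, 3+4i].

x[n] = (1/4) Σ(k=0 to 3) X[k] · e^(2πikn/4)

Computing each x[n]:
x[0] = 2
x[1] = 2
x[2] = -1
x[3] = -2

x = [2, 2, -1, -2]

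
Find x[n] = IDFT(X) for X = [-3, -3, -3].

x[n] = (1/3) Σ(k=0 to 2) X[k] · e^(2πikn/3)

Computing each x[n]:
x[0] = -3
x[1] = 0
x[2] = 0

x = [-3, 0, 0]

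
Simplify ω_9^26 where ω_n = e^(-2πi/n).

Since ω_9^9 = 1, powers reduce modulo 9.
26 mod 9 = 8
So ω_9^26 = ω_9^8 = e^(-2πi·8/9)

ω_9^26 = ω_9^8 = 0.7660+0.6428i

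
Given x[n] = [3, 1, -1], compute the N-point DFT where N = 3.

X[k] = Σ(n=0 to 2) x[n] · ω_3^(nk)
where ω_3 = e^(-2πi/3)

Computing each X[k]:
X[0] = 3
X[1] = 3.0000-1.7321i
X[2] = 3.0000+1.7321i

X = [3, 3.0000-1.7321i, 3.0000+1.7321i]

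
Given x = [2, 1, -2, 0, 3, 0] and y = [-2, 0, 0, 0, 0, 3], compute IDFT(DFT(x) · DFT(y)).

(x ⊛ y)[n] = Σ(m=0 to 5) x[m] · y[(n-m) mod 6]

Computing each output sample:
(x ⊛ y)[0] = -1
(x ⊛ y)[1] = -8
(x ⊛ y)[2] = 4
(x ⊛ y)[3] = 9
(x ⊛ y)[4] = -6
(x ⊛ y)[5] = 6

x ⊛ y = [-1, -8, 4, 9, -6, 6]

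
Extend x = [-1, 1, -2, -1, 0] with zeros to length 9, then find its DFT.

Original 5-point DFT: [-3, 1.7361-0.3633i, -2.7361-1.5388i, -2.7361+1.5388i, 1.7361+0.3633i]
Zero-padded 9-point DFT provides frequency interpolation.

DFT_9([x, 0, ...]) = [-3, -0.0813+2.1929i, 1.5530-1.1668i, -1.5000-2.5981i, -2.9718-0.7616i, -2.9718+0.7616i, -1.5000+2.5981i, 1.5530+1.1668i, -0.0813-2.1929i]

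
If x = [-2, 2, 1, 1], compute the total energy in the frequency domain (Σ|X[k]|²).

Parseval: Σ|x[n]|² = (1/N)Σ|X[k]|², so Σ|X[k]|² = N·Σ|x[n]|² = 4·10.0000

Σ|X[k]|² = N·Σ|x[n]|² = 4·10.0000 = 40.0000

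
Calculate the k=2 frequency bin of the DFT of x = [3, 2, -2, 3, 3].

X[2] = Σ(n=0 to 4) x[n] · ω_5^(2n) where ω_5 = e^(-2πi/5)
= (3)·ω_5^0 + (2)·ω_5^2 + (-2)·ω_5^4 + (3)·ω_5^6 + (3)·ω_5^8

X[2] = -0.7361-4.1675i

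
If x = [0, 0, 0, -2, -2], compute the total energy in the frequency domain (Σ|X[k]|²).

Parseval: Σ|x[n]|² = (1/N)Σ|X[k]|², so Σ|X[k]|² = N·Σ|x[n]|² = 5·8.0000

Σ|X[k]|² = N·Σ|x[n]|² = 5·8.0000 = 40.0000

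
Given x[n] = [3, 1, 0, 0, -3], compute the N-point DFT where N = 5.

X[k] = Σ(n=0 to 4) x[n] · ω_5^(nk)
where ω_5 = e^(-2πi/5)

Computing each X[k]:
X[0] = 1
X[1] = 2.3820-3.8042i
X[2] = 4.6180-2.3511i
X[3] = 4.6180+2.3511i
X[4] = 2.3820+3.8042i

X = [1, 2.3820-3.8042i, 4.6180-2.3511i, 4.6180+2.3511i, 2.3820+3.8042i]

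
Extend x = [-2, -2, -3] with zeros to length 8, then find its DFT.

Original 3-point DFT: [-7, 0.5000-0.8660i, 0.5000+0.8660i]
Zero-padded 8-point DFT provides frequency interpolation.

DFT_8([x, 0, ...]) = [-7, -3.4142+4.4142i, 1+2i, -0.5858-1.5858i, -3, -0.5858+1.5858i, 1-2i, -3.4142-4.4142i]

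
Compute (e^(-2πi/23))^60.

Since ω_23^23 = 1, powers reduce modulo 23.
60 mod 23 = 14
So ω_23^60 = ω_23^14 = e^(-2πi·14/23)

ω_23^60 = ω_23^14 = -0.7757+0.6311i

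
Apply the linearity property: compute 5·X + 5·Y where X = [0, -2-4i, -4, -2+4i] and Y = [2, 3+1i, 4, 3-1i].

By linearity: DFT(5x + 5y) = 5·DFT(x) + 5·DFT(y)
= 5·[0, -2-4i, -4, -2+4i] + 5·[2, 3+1i, 4, 3-1i]

Computing element-wise:
Z[0] = 5·(0) + 5·(2) = 10
Z[1] = 5·(-2-4i) + 5·(3+1i) = 5-15i
Z[2] = 5·(-4) + 5·(4) = 0
Z[3] = 5·(-2+4i) + 5·(3-1i) = 5+15i

DFT(5x + 5y) = 5·X + 5·Y = [10, 5-15i, 0, 5+15i]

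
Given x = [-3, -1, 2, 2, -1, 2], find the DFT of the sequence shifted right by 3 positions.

Time shift by 3: X_shifted[k] = ω_6^(3k) · X[k]
Shifted x = [2, -1, 2, -3, -1, 2]

DFT(x[n-3]) = [1, 5, -2.0000+5.1962i, 5, -2.0000-5.1962i, 5]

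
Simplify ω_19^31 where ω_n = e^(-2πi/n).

Since ω_19^19 = 1, powers reduce modulo 19.
31 mod 19 = 12
So ω_19^31 = ω_19^12 = e^(-2πi·12/19)

ω_19^31 = ω_19^12 = -0.6773+0.7357i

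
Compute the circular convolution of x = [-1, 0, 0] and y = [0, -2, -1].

(x ⊛ y)[n] = Σ(m=0 to 2) x[m] · y[(n-m) mod 3]

Computing each output sample:
(x ⊛ y)[0] = 0
(x ⊛ y)[1] = 2
(x ⊛ y)[2] = 1

x ⊛ y = [0, 2, 1]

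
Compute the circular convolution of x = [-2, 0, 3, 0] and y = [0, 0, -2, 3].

(x ⊛ y)[n] = Σ(m=0 to 3) x[m] · y[(n-m) mod 4]

Computing each output sample:
(x ⊛ y)[0] = -6
(x ⊛ y)[1] = 9
(x ⊛ y)[2] = 4
(x ⊛ y)[3] = -6

x ⊛ y = [-6, 9, 4, -6]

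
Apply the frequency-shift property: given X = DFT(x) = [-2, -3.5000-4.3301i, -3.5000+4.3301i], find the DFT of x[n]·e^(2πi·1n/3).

Modulation property: DFT(ω_3^(-1n)·x[n]) = X[(k-1) mod 3], so circularly shift X by 1 positions.

X[k-1] = [-3.5000+4.3301i, -2, -3.5000-4.3301i]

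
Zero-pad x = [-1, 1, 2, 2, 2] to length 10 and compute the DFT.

Original 5-point DFT: [6, -3.3090+0.9511i, -2.1910+0.5878i, -2.1910-0.5878i, -3.3090-0.9511i]
Zero-padded 10-point DFT provides frequency interpolation.

DFT_10([x, 0, ...]) = [6, -1.8090-5.5676i, -3.3090+0.9511i, -0.6910-0.5020i, -2.1910+0.5878i, 0, -2.1910-0.5878i, -0.6910+0.5020i, -3.3090-0.9511i, -1.8090+5.5676i]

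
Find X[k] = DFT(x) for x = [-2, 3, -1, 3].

X[k] = Σ(n=0 to 3) x[n] · ω_4^(nk)
where ω_4 = e^(-2πi/4)

Computing each X[k]:
X[0] = 3
X[1] = -1
X[2] = -9
X[3] = -1

X = [3, -1, -9, -1]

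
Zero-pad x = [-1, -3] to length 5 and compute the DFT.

Original 2-point DFT: [-4, 2]
Zero-padded 5-point DFT provides frequency interpolation.

DFT_5([x, 0, ...]) = [-4, -1.9271+2.8532i, 1.4271+1.7634i, 1.4271-1.7634i, -1.9271-2.8532i]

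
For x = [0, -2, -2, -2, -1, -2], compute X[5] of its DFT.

X[5] = Σ(n=0 to 5) x[n] · ω_6^(5n) where ω_6 = e^(-2πi/6)
= (0)·ω_6^0 + (-2)·ω_6^5 + (-2)·ω_6^10 + (-2)·ω_6^15 + (-1)·ω_6^20 + (-2)·ω_6^25

X[5] = 1.5000-0.8660i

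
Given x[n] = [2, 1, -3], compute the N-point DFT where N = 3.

X[k] = Σ(n=0 to 2) x[n] · ω_3^(nk)
where ω_3 = e^(-2πi/3)

Computing each X[k]:
X[0] = 0
X[1] = 3.0000-3.4641i
X[2] = 3.0000+3.4641i

X = [0, 3.0000-3.4641i, 3.0000+3.4641i]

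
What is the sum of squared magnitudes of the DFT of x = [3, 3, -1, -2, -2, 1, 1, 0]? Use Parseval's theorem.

Parseval: Σ|x[n]|² = (1/N)Σ|X[k]|², so Σ|X[k]|² = N·Σ|x[n]|² = 8·29.0000

Σ|X[k]|² = N·Σ|x[n]|² = 8·29.0000 = 232.0000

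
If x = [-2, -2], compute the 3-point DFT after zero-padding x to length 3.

Original 2-point DFT: [-4, 0]
Zero-padded 3-point DFT provides frequency interpolation.

DFT_3([x, 0, ...]) = [-4, -1.0000+1.7321i, -1.0000-1.7321i]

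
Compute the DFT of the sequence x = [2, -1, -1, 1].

X[k] = Σ(n=0 to 3) x[n] · ω_4^(nk)
where ω_4 = e^(-2πi/4)

Computing each X[k]:
X[0] = 1
X[1] = 3+2i
X[2] = 1
X[3] = 3-2i

X = [1, 3+2i, 1, 3-2i]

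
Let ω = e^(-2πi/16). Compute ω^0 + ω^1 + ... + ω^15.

Sum of all nth roots of unity equals 0 for n > 1 (geometric series with r ≠ 1).

0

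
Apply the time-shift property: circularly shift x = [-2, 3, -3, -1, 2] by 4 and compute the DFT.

Time shift by 4: X_shifted[k] = ω_5^(4k) · X[k]
Shifted x = [3, -3, -1, 2, -2]

DFT(x[n-4]) = [-1, 0.6459+2.7144i, 7.3541-2.2654i, 7.3541+2.2654i, 0.6459-2.7144i]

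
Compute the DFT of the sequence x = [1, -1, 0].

X[k] = Σ(n=0 to 2) x[n] · ω_3^(nk)
where ω_3 = e^(-2πi/3)

Computing each X[k]:
X[0] = 0
X[1] = 1.5000+0.8660i
X[2] = 1.5000-0.8660i

X = [0, 1.5000+0.8660i, 1.5000-0.8660i]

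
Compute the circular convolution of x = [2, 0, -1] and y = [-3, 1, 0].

(x ⊛ y)[n] = Σ(m=0 to 2) x[m] · y[(n-m) mod 3]

Computing each output sample:
(x ⊛ y)[0] = -7
(x ⊛ y)[1] = 2
(x ⊛ y)[2] = 3

x ⊛ y = [-7, 2, 3]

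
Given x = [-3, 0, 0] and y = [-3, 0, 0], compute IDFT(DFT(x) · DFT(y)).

(x ⊛ y)[n] = Σ(m=0 to 2) x[m] · y[(n-m) mod 3]

Computing each output sample:
(x ⊛ y)[0] = 9
(x ⊛ y)[1] = 0
(x ⊛ y)[2] = 0

x ⊛ y = [9, 0, 0]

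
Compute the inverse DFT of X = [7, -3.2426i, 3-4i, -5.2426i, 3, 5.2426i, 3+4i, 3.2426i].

x[n] = (1/8) Σ(k=0 to 7) X[k] · e^(2πikn/8)

Computing each x[n]:
x[0] = 2
x[1] = 3
x[2] = 0
x[3] = 1
x[4] = 2
x[5] = 0
x[6] = 1
x[7] = -2

x = [2, 3, 0, 1, 2, 0, 1, -2]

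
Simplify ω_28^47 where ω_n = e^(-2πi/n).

Since ω_28^28 = 1, powers reduce modulo 28.
47 mod 28 = 19
So ω_28^47 = ω_28^19 = e^(-2πi·19/28)

ω_28^47 = ω_28^19 = -0.4339+0.9010i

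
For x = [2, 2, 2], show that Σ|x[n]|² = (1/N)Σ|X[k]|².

Time domain:
Σ|x[n]|² = |2|² + |2|² + |2|² = 12.0000

Frequency domain:
(1/3)Σ|X[k]|² = (1/3)(|6|² + |0|² + |0|²) = (1/3)·36.0000 = 12.0000

Both sides agree, confirming Parseval's theorem.

Σ|x[n]|² = (1/N)Σ|X[k]|² = 12.0000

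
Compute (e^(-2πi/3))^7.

Since ω_3^3 = 1, powers reduce modulo 3.
7 mod 3 = 1
So ω_3^7 = ω_3^1 = e^(-2πi·1/3)

ω_3^7 = ω_3^1 = -0.5000-0.8660i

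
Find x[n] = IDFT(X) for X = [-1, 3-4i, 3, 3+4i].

x[n] = (1/4) Σ(k=0 to 3) X[k] · e^(2πikn/4)

Computing each x[n]:
x[0] = 2
x[1] = 1
x[2] = -1
x[3] = -3

x = [2, 1, -1, -3]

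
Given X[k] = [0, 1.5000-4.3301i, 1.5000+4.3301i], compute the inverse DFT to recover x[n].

x[n] = (1/3) Σ(k=0 to 2) X[k] · e^(2πikn/3)

Computing each x[n]:
x[0] = 1
x[1] = 2
x[2] = -3

x = [1, 2, -3]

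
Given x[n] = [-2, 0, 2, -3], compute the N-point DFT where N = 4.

X[k] = Σ(n=0 to 3) x[n] · ω_4^(nk)
where ω_4 = e^(-2πi/4)

Computing each X[k]:
X[0] = -3
X[1] = -4-3i
X[2] = 3
X[3] = -4+3i

X = [-3, -4-3i, 3, -4+3i]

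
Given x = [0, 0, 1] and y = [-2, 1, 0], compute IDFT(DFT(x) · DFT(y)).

(x ⊛ y)[n] = Σ(m=0 to 2) x[m] · y[(n-m) mod 3]

Computing each output sample:
(x ⊛ y)[0] = 1
(x ⊛ y)[1] = 0
(x ⊛ y)[2] = -2

x ⊛ y = [1, 0, -2]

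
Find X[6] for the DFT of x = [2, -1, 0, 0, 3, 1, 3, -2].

X[6] = Σ(n=0 to 7) x[n] · ω_8^(6n) where ω_8 = e^(-2πi/8)
= (2)·ω_8^0 + (-1)·ω_8^6 + (0)·ω_8^12 + (0)·ω_8^18 + (3)·ω_8^24 + (1)·ω_8^30 + (3)·ω_8^36 + (-2)·ω_8^42

X[6] = 2+2i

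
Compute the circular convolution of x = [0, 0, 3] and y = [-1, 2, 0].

(x ⊛ y)[n] = Σ(m=0 to 2) x[m] · y[(n-m) mod 3]

Computing each output sample:
(x ⊛ y)[0] = 6
(x ⊛ y)[1] = 0
(x ⊛ y)[2] = -3

x ⊛ y = [6, 0, -3]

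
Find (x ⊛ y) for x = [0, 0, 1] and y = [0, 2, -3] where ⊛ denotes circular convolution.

(x ⊛ y)[n] = Σ(m=0 to 2) x[m] · y[(n-m) mod 3]

Computing each output sample:
(x ⊛ y)[0] = 2
(x ⊛ y)[1] = -3
(x ⊛ y)[2] = 0

x ⊛ y = [2, -3, 0]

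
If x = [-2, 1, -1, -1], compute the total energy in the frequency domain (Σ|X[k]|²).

Parseval: Σ|x[n]|² = (1/N)Σ|X[k]|², so Σ|X[k]|² = N·Σ|x[n]|² = 4·7.0000

Σ|X[k]|² = N·Σ|x[n]|² = 4·7.0000 = 28.0000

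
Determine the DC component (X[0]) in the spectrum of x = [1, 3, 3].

X[0] = Σ(n=0 to 2) x[n] · ω_3^0 = Σ x[n]
= (1) + (3) + (3)

X[0] = 7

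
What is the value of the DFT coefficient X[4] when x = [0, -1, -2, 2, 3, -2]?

X[4] = Σ(n=0 to 5) x[n] · ω_6^(4n) where ω_6 = e^(-2πi/6)
= (0)·ω_6^0 + (-1)·ω_6^4 + (-2)·ω_6^8 + (2)·ω_6^12 + (3)·ω_6^16 + (-2)·ω_6^20

X[4] = 3.0000+5.1962i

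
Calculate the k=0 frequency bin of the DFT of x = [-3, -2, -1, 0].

X[0] = Σ(n=0 to 3) x[n] · ω_4^0 = Σ x[n]
= (-3) + (-2) + (-1) + (0)

X[0] = -6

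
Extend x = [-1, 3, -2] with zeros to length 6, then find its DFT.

Original 3-point DFT: [0, -1.5000-4.3301i, -1.5000+4.3301i]
Zero-padded 6-point DFT provides frequency interpolation.

DFT_6([x, 0, ...]) = [0, 1.5000-0.8660i, -1.5000-4.3301i, -6, -1.5000+4.3301i, 1.5000+0.8660i]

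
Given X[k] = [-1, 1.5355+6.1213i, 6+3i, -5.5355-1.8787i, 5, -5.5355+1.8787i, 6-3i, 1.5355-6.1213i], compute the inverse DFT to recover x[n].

x[n] = (1/8) Σ(k=0 to 7) X[k] · e^(2πikn/8)

Computing each x[n]:
x[0] = 1
x[1] = -1
x[2] = -3
x[3] = -2
x[4] = 3
x[5] = -2
x[6] = 1
x[7] = 2

x = [1, -1, -3, -2, 3, -2, 1, 2]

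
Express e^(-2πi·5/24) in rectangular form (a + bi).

ω_24^5 = e^(-2πi·5/24)
= cos(-2π·5/24) + i·sin(-2π·5/24)
= cos(-10π/24) + i·sin(-10π/24)

ω_24^5 = cos(-10π/24) + i·sin(-10π/24) = 0.2588-0.9659i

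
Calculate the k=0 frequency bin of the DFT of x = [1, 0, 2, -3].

X[0] = Σ(n=0 to 3) x[n] · ω_4^0 = Σ x[n]
= (1) + (0) + (2) + (-3)

X[0] = 0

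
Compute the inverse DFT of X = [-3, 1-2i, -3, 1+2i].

x[n] = (1/4) Σ(k=0 to 3) X[k] · e^(2πikn/4)

Computing each x[n]:
x[0] = -1
x[1] = 1
x[2] = -2
x[3] = -1

x = [-1, 1, -2, -1]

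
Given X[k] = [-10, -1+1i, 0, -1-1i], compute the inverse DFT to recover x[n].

x[n] = (1/4) Σ(k=0 to 3) X[k] · e^(2πikn/4)

Computing each x[n]:
x[0] = -3
x[1] = -3
x[2] = -2
x[3] = -2

x = [-3, -3, -2, -2]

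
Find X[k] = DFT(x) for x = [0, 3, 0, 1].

X[k] = Σ(n=0 to 3) x[n] · ω_4^(nk)
where ω_4 = e^(-2πi/4)

Computing each X[k]:
X[0] = 4
X[1] = -2i
X[2] = -4
X[3] = 2i

X = [4, -2i, -4, 2i]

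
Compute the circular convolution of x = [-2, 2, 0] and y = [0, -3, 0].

(x ⊛ y)[n] = Σ(m=0 to 2) x[m] · y[(n-m) mod 3]

Computing each output sample:
(x ⊛ y)[0] = 0
(x ⊛ y)[1] = 6
(x ⊛ y)[2] = -6

x ⊛ y = [0, 6, -6]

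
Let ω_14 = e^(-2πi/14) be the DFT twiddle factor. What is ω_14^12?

ω_14^12 = e^(-2πi·12/14)
= cos(-2π·12/14) + i·sin(-2π·12/14)
= cos(-24π/14) + i·sin(-24π/14)

ω_14^12 = cos(-24π/14) + i·sin(-24π/14) = 0.6235+0.7818i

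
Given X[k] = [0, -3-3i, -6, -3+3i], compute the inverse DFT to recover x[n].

x[n] = (1/4) Σ(k=0 to 3) X[k] · e^(2πikn/4)

Computing each x[n]:
x[0] = -3
x[1] = 3
x[2] = 0
x[3] = 0

x = [-3, 3, 0, 0]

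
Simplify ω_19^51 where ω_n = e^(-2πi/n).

Since ω_19^19 = 1, powers reduce modulo 19.
51 mod 19 = 13
So ω_19^51 = ω_19^13 = e^(-2πi·13/19)

ω_19^51 = ω_19^13 = -0.4017+0.9158i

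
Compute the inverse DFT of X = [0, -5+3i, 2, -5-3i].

x[n] = (1/4) Σ(k=0 to 3) X[k] · e^(2πikn/4)

Computing each x[n]:
x[0] = -2
x[1] = -2
x[2] = 3
x[3] = 1

x = [-2, -2, 3, 1]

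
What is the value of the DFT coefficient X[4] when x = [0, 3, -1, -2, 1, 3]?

X[4] = Σ(n=0 to 5) x[n] · ω_6^(4n) where ω_6 = e^(-2πi/6)
= (0)·ω_6^0 + (3)·ω_6^4 + (-1)·ω_6^8 + (-2)·ω_6^12 + (1)·ω_6^16 + (3)·ω_6^20

X[4] = -5.0000+1.7321i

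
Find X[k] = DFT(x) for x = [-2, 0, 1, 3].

X[k] = Σ(n=0 to 3) x[n] · ω_4^(nk)
where ω_4 = e^(-2πi/4)

Computing each X[k]:
X[0] = 2
X[1] = -3+3i
X[2] = -4
X[3] = -3-3i

X = [2, -3+3i, -4, -3-3i]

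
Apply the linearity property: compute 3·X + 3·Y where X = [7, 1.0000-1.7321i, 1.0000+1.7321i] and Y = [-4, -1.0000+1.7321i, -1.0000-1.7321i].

By linearity: DFT(3x + 3y) = 3·DFT(x) + 3·DFT(y)
= 3·[7, 1.0000-1.7321i, 1.0000+1.7321i] + 3·[-4, -1.0000+1.7321i, -1.0000-1.7321i]

Computing element-wise:
Z[0] = 3·(7) + 3·(-4) = 9
Z[1] = 3·(1.0000-1.7321i) + 3·(-1.0000+1.7321i) = 0
Z[2] = 3·(1.0000+1.7321i) + 3·(-1.0000-1.7321i) = 0

DFT(3x + 3y) = 3·X + 3·Y = [9, 0, 0]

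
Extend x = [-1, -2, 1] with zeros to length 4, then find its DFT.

Original 3-point DFT: [-2, -0.5000+2.5981i, -0.5000-2.5981i]
Zero-padded 4-point DFT provides frequency interpolation.

DFT_4([x, 0, ...]) = [-2, -2+2i, 2, -2-2i]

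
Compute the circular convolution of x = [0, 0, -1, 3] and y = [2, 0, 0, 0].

(x ⊛ y)[n] = Σ(m=0 to 3) x[m] · y[(n-m) mod 4]

Computing each output sample:
(x ⊛ y)[0] = 0
(x ⊛ y)[1] = 0
(x ⊛ y)[2] = -2
(x ⊛ y)[3] = 6

x ⊛ y = [0, 0, -2, 6]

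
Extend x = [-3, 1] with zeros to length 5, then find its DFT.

Original 2-point DFT: [-2, -4]
Zero-padded 5-point DFT provides frequency interpolation.

DFT_5([x, 0, ...]) = [-2, -2.6910-0.9511i, -3.8090-0.5878i, -3.8090+0.5878i, -2.6910+0.9511i]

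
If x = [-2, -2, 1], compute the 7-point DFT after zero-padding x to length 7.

Original 3-point DFT: [-3, -1.5000+2.5981i, -1.5000-2.5981i]
Zero-padded 7-point DFT provides frequency interpolation.

DFT_7([x, 0, ...]) = [-3, -3.4695+0.5887i, -2.4559+2.3837i, 0.4254+1.6496i, 0.4254-1.6496i, -2.4559-2.3837i, -3.4695-0.5887i]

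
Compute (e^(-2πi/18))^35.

Since ω_18^18 = 1, powers reduce modulo 18.
35 mod 18 = 17
So ω_18^35 = ω_18^17 = e^(-2πi·17/18)

ω_18^35 = ω_18^17 = 0.9397+0.3420i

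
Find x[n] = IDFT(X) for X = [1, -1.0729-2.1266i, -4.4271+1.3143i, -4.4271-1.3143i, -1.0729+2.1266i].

x[n] = (1/5) Σ(k=0 to 4) X[k] · e^(2πikn/5)

Computing each x[n]:
x[0] = -2
x[1] = 2
x[2] = 1
x[3] = -1
x[4] = 1

x = [-2, 2, 1, -1, 1]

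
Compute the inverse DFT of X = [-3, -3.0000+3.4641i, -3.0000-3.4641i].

x[n] = (1/3) Σ(k=0 to 2) X[k] · e^(2πikn/3)

Computing each x[n]:
x[0] = -3
x[1] = -2
x[2] = 2

x = [-3, -2, 2]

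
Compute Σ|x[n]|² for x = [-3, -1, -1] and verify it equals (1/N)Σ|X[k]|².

Time domain:
Σ|x[n]|² = |-3|² + |-1|² + |-1|² = 11.0000

Frequency domain:
(1/3)Σ|X[k]|² = (1/3)(|-5|² + |-2|² + |-2|²) = (1/3)·33.0000 = 11.0000

Both sides agree, confirming Parseval's theorem.

Σ|x[n]|² = (1/N)Σ|X[k]|² = 11.0000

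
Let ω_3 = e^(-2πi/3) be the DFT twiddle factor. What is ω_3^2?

ω_3^2 = e^(-2πi·2/3)
= cos(-2π·2/3) + i·sin(-2π·2/3)
= cos(-4π/3) + i·sin(-4π/3)

ω_3^2 = cos(-4π/3) + i·sin(-4π/3) = -0.5000+0.8660i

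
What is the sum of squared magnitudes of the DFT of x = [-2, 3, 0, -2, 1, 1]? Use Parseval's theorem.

Parseval: Σ|x[n]|² = (1/N)Σ|X[k]|², so Σ|X[k]|² = N·Σ|x[n]|² = 6·19.0000

Σ|X[k]|² = N·Σ|x[n]|² = 6·19.0000 = 114.0000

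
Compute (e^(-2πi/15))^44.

Since ω_15^15 = 1, powers reduce modulo 15.
44 mod 15 = 14
So ω_15^44 = ω_15^14 = e^(-2πi·14/15)

ω_15^44 = ω_15^14 = 0.9135+0.4067i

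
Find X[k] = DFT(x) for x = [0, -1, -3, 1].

X[k] = Σ(n=0 to 3) x[n] · ω_4^(nk)
where ω_4 = e^(-2πi/4)

Computing each X[k]:
X[0] = -3
X[1] = 3+2i
X[2] = -3
X[3] = 3-2i

X = [-3, 3+2i, -3, 3-2i]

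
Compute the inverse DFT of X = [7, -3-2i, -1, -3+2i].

x[n] = (1/4) Σ(k=0 to 3) X[k] · e^(2πikn/4)

Computing each x[n]:
x[0] = 0
x[1] = 3
x[2] = 3
x[3] = 1

x = [0, 3, 3, 1]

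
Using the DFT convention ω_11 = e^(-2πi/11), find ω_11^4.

ω_11^4 = e^(-2πi·4/11)
= cos(-2π·4/11) + i·sin(-2π·4/11)
= cos(-8π/11) + i·sin(-8π/11)

ω_11^4 = cos(-8π/11) + i·sin(-8π/11) = -0.6549-0.7557i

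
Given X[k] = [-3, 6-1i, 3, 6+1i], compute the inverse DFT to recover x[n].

x[n] = (1/4) Σ(k=0 to 3) X[k] · e^(2πikn/4)

Computing each x[n]:
x[0] = 3
x[1] = -1
x[2] = -3
x[3] = -2

x = [3, -1, -3, -2]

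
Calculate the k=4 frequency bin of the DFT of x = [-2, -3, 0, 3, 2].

X[4] = Σ(n=0 to 4) x[n] · ω_5^(4n) where ω_5 = e^(-2πi/5)
= (-2)·ω_5^0 + (-3)·ω_5^4 + (0)·ω_5^8 + (3)·ω_5^12 + (2)·ω_5^16

X[4] = -4.7361-6.5186i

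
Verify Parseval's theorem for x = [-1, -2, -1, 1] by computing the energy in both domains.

Time domain:
Σ|x[n]|² = |-1|² + |-2|² + |-1|² + |1|² = 7.0000

Frequency domain:
(1/4)Σ|X[k]|² = (1/4)(|-3|² + |3i|² + |-1|² + |-3i|²) = (1/4)·28.0000 = 7.0000

Both sides agree, confirming Parseval's theorem.

Σ|x[n]|² = (1/N)Σ|X[k]|² = 7.0000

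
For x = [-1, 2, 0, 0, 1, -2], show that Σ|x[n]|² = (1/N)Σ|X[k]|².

Time domain:
Σ|x[n]|² = |-1|² + |2|² + |0|² + |0|² + |1|² + |-2|² = 10.0000

Frequency domain:
(1/6)Σ|X[k]|² = (1/6)(|0|² + |-1.5000-2.5981i|² + |-1.5000-4.3301i|² + |0|² + |-1.5000+4.3301i|² + |-1.5000+2.5981i|²) = (1/6)·60.0000 = 10.0000

Both sides agree, confirming Parseval's theorem.

Σ|x[n]|² = (1/N)Σ|X[k]|² = 10.0000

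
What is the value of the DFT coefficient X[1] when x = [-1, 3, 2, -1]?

X[1] = Σ(n=0 to 3) x[n] · ω_4^(1n) where ω_4 = e^(-2πi/4)
= (-1)·ω_4^0 + (3)·ω_4^1 + (2)·ω_4^2 + (-1)·ω_4^3

X[1] = -3-4i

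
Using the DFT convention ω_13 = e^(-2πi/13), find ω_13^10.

ω_13^10 = e^(-2πi·10/13)
= cos(-2π·10/13) + i·sin(-2π·10/13)
= cos(-20π/13) + i·sin(-20π/13)

ω_13^10 = cos(-20π/13) + i·sin(-20π/13) = 0.1205+0.9927i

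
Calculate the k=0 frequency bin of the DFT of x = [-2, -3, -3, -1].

X[0] = Σ(n=0 to 3) x[n] · ω_4^0 = Σ x[n]
= (-2) + (-3) + (-3) + (-1)

X[0] = -9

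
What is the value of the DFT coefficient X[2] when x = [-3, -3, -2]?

X[2] = Σ(n=0 to 2) x[n] · ω_3^(2n) where ω_3 = e^(-2πi/3)
= (-3)·ω_3^0 + (-3)·ω_3^2 + (-2)·ω_3^4

X[2] = -0.5000-0.8660i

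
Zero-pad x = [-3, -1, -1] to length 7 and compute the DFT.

Original 3-point DFT: [-5, -2, -2]
Zero-padded 7-point DFT provides frequency interpolation.

DFT_7([x, 0, ...]) = [-5, -3.4010+1.7568i, -1.8765+0.5410i, -2.7225-0.3479i, -2.7225+0.3479i, -1.8765-0.5410i, -3.4010-1.7568i]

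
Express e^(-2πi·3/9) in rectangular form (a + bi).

ω_9^3 = e^(-2πi·3/9)
= cos(-2π·3/9) + i·sin(-2π·3/9)
= cos(-6π/9) + i·sin(-6π/9)

ω_9^3 = cos(-6π/9) + i·sin(-6π/9) = -0.5000-0.8660i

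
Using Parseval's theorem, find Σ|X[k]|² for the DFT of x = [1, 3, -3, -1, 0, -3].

Parseval: Σ|x[n]|² = (1/N)Σ|X[k]|², so Σ|X[k]|² = N·Σ|x[n]|² = 6·29.0000

Σ|X[k]|² = N·Σ|x[n]|² = 6·29.0000 = 174.0000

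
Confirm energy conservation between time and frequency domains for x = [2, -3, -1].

Time domain:
Σ|x[n]|² = |2|² + |-3|² + |-1|² = 14.0000

Frequency domain:
(1/3)Σ|X[k]|² = (1/3)(|-2|² + |4.0000+1.7321i|² + |4.0000-1.7321i|²) = (1/3)·42.0000 = 14.0000

Both sides agree, confirming Parseval's theorem.

Σ|x[n]|² = (1/N)Σ|X[k]|² = 14.0000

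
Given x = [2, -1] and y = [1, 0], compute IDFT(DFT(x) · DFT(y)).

(x ⊛ y)[n] = Σ(m=0 to 1) x[m] · y[(n-m) mod 2]

Computing each output sample:
(x ⊛ y)[0] = 2
(x ⊛ y)[1] = -1

x ⊛ y = [2, -1]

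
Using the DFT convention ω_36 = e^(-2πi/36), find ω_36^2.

ω_36^2 = e^(-2πi·2/36)
= cos(-2π·2/36) + i·sin(-2π·2/36)
= cos(-4π/36) + i·sin(-4π/36)

ω_36^2 = cos(-4π/36) + i·sin(-4π/36) = 0.9397-0.3420i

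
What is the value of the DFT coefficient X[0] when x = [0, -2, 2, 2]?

X[0] = Σ(n=0 to 3) x[n] · ω_4^0 = Σ x[n]
= (0) + (-2) + (2) + (2)

X[0] = 2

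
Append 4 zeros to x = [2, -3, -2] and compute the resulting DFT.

Original 3-point DFT: [-3, 4.5000+0.8660i, 4.5000-0.8660i]
Zero-padded 7-point DFT provides frequency interpolation.

DFT_7([x, 0, ...]) = [-3, 0.5746+4.2954i, 4.4695+2.0570i, 3.4559-0.2620i, 3.4559+0.2620i, 4.4695-2.0570i, 0.5746-4.2954i]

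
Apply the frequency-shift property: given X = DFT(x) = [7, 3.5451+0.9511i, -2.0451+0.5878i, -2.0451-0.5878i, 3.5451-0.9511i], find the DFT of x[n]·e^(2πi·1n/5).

Modulation property: DFT(ω_5^(-1n)·x[n]) = X[(k-1) mod 5], so circularly shift X by 1 positions.

X[k-1] = [3.5451-0.9511i, 7, 3.5451+0.9511i, -2.0451+0.5878i, -2.0451-0.5878i]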